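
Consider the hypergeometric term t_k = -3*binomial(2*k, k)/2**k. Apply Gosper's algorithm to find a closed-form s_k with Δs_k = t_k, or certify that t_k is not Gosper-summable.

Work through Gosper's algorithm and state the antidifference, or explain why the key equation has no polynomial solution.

Step 1: r(k) = (2*k + 1)/(k + 1).
Gosper form: A/B · C(k+1)/C(k) with A=2*k + 1, B=k + 1, C=1.
Set up (2*k + 1)·f(k+1) − (k)·f(k) − (1) = 0.
Bound: deg f ≤ -1.
Bound -1 < 0, so the key equation has no polynomial solution.

no hypergeometric antidifference exists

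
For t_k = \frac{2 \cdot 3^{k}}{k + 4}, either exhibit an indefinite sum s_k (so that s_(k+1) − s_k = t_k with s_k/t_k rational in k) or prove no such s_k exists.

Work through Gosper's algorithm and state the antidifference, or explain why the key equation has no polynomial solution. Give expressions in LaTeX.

t_(k+1)/t_k = 3*(k + 4)/(k + 5).
Take A(k)=3*k + 12, B(k)=k + 5, C(k)=1.
Solve (3*k + 12)·f(k+1) − (k + 4)·f(k) = 1.
Bound: deg f ≤ -1.
Bound -1 < 0, so the key equation has no polynomial solution.

not Gosper-summable; s_k does not exist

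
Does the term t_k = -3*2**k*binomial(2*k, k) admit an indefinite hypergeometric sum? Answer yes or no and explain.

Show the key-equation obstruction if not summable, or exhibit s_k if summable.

No. Not Gosper-summable.

Step 1: r(k) = 4*(2*k + 1)/(k + 1).
So A=8*k + 4 and B=k + 1, with C=1.
Key eq: (8*k + 4)·f(k+1) = (k)·f(k) + (1).
Bound: deg f ≤ -1.
deg f ≤ -1 is impossible — no certificate.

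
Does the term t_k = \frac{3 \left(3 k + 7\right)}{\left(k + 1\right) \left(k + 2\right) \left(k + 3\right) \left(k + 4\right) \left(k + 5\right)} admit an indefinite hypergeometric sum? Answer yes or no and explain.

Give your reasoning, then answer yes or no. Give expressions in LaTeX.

Ratio r(k) = (k + 1)*(3*k + 10)/((k + 6)*(3*k + 7)).
Factor: A=k + 1; B=k + 6; C=k + 7/3.
f must satisfy (k + 1)·f(k+1) − (k + 5)·f(k) = k + 7/3.
From deg A=1, deg B=1, deg C=1: d=4.
Match coefficients ⇒ f(k) = k*(k + 2)*(k**2 + 8*k + 19)/36.
So s_k = (B(k−1)f/C)·t_k = (k*(k + 2)*(k + 5)*(k**2 + 8*k + 19)/(12*(3*k + 7)))·t_k = k*(k**2 + 8*k + 19)/(4*(k**3 + 8*k**2 + 19*k + 12)).
Check: Δs_k = 3*(3*k + 7)/(k**5 + 15*k**4 + 85*k**3 + 225*k**2 + 274*k + 120). ✓

Yes. s_k = \frac{k \left(k^{2} + 8 k + 19\right)}{4 \left(k^{3} + 8 k^{2} + 19 k + 12\right)}.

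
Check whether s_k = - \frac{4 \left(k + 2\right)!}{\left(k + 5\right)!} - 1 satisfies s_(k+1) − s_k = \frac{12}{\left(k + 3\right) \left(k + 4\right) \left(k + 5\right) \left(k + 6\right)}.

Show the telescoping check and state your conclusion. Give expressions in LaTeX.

valid (s_(k+1) − s_k reduces to t_k)

s_(k+1) = -4*factorial(k + 3)/factorial(k + 6) - 1
s_(k+1) − s_k = 12/((k + 3)*(k + 4)*(k + 5)*(k + 6))
(s_(k+1) − s_k) − t_k = 0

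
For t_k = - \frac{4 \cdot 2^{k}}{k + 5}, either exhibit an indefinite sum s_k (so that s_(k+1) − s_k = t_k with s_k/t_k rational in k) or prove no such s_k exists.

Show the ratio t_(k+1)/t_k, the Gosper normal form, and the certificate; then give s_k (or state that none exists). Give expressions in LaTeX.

not Gosper-summable; s_k does not exist

r(k) = 2*(k + 5)/(k + 6) after simplifying.
A = 2*k + 10, B = k + 6, C = 1.
Need (2*k + 10)·f(k+1) − (k + 5)·f(k) = 1.
Bound: deg f ≤ -1.
Negative degree bound (-1): no f exists, t_k not Gosper-summable.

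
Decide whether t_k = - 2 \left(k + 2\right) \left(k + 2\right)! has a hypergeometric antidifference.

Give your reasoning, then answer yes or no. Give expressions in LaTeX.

Yes. s_k = - 2 \left(k + 2\right)!.

Step 1: r(k) = (k + 3)**2/(k + 2).
Gosper form: A/B · C(k+1)/C(k) with A=k + 3, B=1, C=k + 2.
Solve (k + 3)·f(k+1) − (1)·f(k) = k + 2.
From deg A=1, deg B=0, deg C=1: d=0.
Match coefficients ⇒ f(k) = 1.
Get s_k = R·t_k = -2*factorial(k + 2) with R(k) = B(k−1)f(k)/C(k) = 1/(k + 2).
Check: Δs_k = -2*(k + 2)*factorial(k + 2). ✓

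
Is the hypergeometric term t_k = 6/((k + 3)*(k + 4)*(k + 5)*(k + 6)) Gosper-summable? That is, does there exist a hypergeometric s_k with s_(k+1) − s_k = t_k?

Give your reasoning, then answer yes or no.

Step 1: r(k) = (k + 3)/(k + 7).
Gosper form: A/B · C(k+1)/C(k) with A=k + 3, B=k + 7, C=1.
Set up (k + 3)·f(k+1) − (k + 6)·f(k) − (1) = 0.
deg f ≤ 3 (via 1,1,0).
Solving with deg f ≤ 3: f(k) = k*(k**2 + 12*k + 47)/180.
Certificate R = B(k−1)f/C = k*(k + 6)*(k**2 + 12*k + 47)/180 gives s_k = k*(k**2 + 12*k + 47)/(30*(k + 3)*(k + 4)*(k + 5)).
s_(k+1) − s_k = 6/(k**4 + 18*k**3 + 119*k**2 + 342*k + 360) = t_k.

Yes. s_k = k*(k**2 + 12*k + 47)/(30*(k + 3)*(k + 4)*(k + 5)).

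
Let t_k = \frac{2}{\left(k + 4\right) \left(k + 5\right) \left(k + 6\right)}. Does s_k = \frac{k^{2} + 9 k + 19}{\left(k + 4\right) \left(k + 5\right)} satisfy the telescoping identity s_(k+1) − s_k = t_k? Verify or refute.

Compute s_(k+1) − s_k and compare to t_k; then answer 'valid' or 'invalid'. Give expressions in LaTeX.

s_(k+1) = (9*k + (k + 1)**2 + 28)/((k + 5)*(k + 6))
s_(k+1) − s_k = 2/(k**3 + 15*k**2 + 74*k + 120)
(s_(k+1) − s_k) − t_k = 0

valid (s_(k+1) − s_k reduces to t_k)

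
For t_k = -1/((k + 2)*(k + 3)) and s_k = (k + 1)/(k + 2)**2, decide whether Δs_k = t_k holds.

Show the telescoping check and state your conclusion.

s_(k+1) = (k + 2)/(k + 3)**2
s_(k+1) − s_k = (-(k + 1)*(k + 3)**2 + (k + 2)**3)/((k + 2)**2*(k + 3)**2)
(s_(k+1) − s_k) − t_k = (2*k + 5)/(k**4 + 10*k**3 + 37*k**2 + 60*k + 36)

Invalid: residual (2*k + 5)/(k**4 + 10*k**3 + 37*k**2 + 60*k + 36) ≠ 0.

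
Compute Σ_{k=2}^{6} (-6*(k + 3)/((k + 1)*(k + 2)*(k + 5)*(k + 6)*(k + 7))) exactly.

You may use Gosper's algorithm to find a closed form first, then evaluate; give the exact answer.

Σ = -15/1456

Ratio r(k) = (k + 1)*(k + 4)*(k + 5)/((k + 3)**2*(k + 8)).
Factor: A=k + 1; B=k + 8; C=k**3 + 10*k**2 + 33*k + 36.
f must satisfy (k + 1)·f(k+1) − (k + 7)·f(k) = k**3 + 10*k**2 + 33*k + 36.
Degrees (1,1,3) ⇒ d ≤ 6.
A polynomial solution: f(k) = k*(k + 2)*(k + 3)*(k + 4)*(k**2 + 12*k + 41)/90.
Get s_k = R·t_k = k*(-k**2 - 12*k - 41)/(15*(k**3 + 12*k**2 + 41*k + 30)) with R(k) = B(k−1)f(k)/C(k) = k*(k + 2)*(k + 7)*(k**2 + 12*k + 41)/(90*(k + 3)).
s_(k+1) − s_k = 6*(-k - 3)/(k**5 + 21*k**4 + 163*k**3 + 567*k**2 + 844*k + 420) = t_k.
Telescoping: Σ = s_(7) − s_(2) = -203/3120 − (-23/420) = -15/1456.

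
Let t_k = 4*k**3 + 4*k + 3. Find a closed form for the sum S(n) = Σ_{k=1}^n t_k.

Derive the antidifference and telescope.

S(n) = n*(n**3 + 2*n**2 + 3*n + 5)

The ratio is (4*k + 4*(k + 1)**3 + 7)/(4*k**3 + 4*k + 3).
So A=1 and B=1, with C=k**3 + k + 3/4.
Solve (1)·f(k+1) − (1)·f(k) = k**3 + k + 3/4.
d = 4 from the (0,0,3) case.
A polynomial solution: f(k) = k*(k**3 - 2*k**2 + 3*k + 1)/4.
Get s_k = R·t_k = k*(k**3 - 2*k**2 + 3*k + 1) with R(k) = B(k−1)f(k)/C(k) = k*(k**3 - 2*k**2 + 3*k + 1)/(4*k**3 + 4*k + 3).
Verify: 4*k**3 + 4*k + 3 matches t_k.
s_(n+1) = n**4 + 2*n**3 + 3*n**2 + 5*n + 3 and s_(1) = 3, so S(n) = n*(n**3 + 2*n**2 + 3*n + 5).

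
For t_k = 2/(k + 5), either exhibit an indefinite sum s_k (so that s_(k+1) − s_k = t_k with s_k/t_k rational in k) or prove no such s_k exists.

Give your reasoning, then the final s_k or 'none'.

none (Gosper's algorithm certifies no s_k)

Step 1: r(k) = (k + 5)/(k + 6).
Take A(k)=k + 5, B(k)=k + 6, C(k)=1.
Key eq: (k + 5)·f(k+1) = (k + 5)·f(k) + (1).
Degrees (1,1,0) ⇒ d ≤ 0.
Generic f = c0 gives residual -1; -1 = 0 cannot hold, so t_k is not Gosper-summable.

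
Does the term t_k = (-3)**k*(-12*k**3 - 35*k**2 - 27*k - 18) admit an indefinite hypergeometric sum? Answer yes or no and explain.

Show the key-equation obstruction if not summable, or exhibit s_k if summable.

Yes. s_k = (-3)**k*(3*k**3 + 2*k**2 - 3*k + 3).

Ratio r(k) = 3*(-12*k**3 - 71*k**2 - 133*k - 92)/(12*k**3 + 35*k**2 + 27*k + 18).
Take A(k)=-3, B(k)=1, C(k)=k**3 + 35*k**2/12 + 9*k/4 + 3/2.
Solve (-3)·f(k+1) − (1)·f(k) = k**3 + 35*k**2/12 + 9*k/4 + 3/2.
Bound: deg f ≤ 3.
Solving with deg f ≤ 3: f(k) = -(3*k**3 + 2*k**2 - 3*k + 3)/12.
Then R = B(k−1)f/C = -(3*k**3 + 2*k**2 - 3*k + 3)/(12*k**3 + 35*k**2 + 27*k + 18), so s_k = R(k)·t_k = (-3)**k*(3*k**3 + 2*k**2 - 3*k + 3).
Verify: (-3)**k*(-12*k**3 - 35*k**2 - 27*k - 18) matches t_k.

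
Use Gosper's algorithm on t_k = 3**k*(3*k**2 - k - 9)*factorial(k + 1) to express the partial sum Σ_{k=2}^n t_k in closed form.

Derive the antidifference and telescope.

Ratio r(k) = 3*(k + 2)*(k - 3*(k + 1)**2 + 10)/(-3*k**2 + k + 9).
Normal form (A,B,C) = (3*k + 6, 1, k**2 - k/3 - 3).
Set up (3*k + 6)·f(k+1) − (1)·f(k) − (k**2 - k/3 - 3) = 0.
deg f ≤ 1 (via 1,0,2).
Solve for f: f(k) = (k - 3)/3 (degree 1 ≤ 1).
Certificate R = B(k−1)f/C = (k - 3)/(3*k**2 - k - 9) gives s_k = 3**k*(k - 3)*factorial(k + 1).
Verify: 3**k*(3*k**2 - k - 9)*factorial(k + 1) matches t_k.
s_(n+1) = 3**(n + 1)*(n - 2)*factorial(n + 2) and s_(2) = -54, so S(n) = 3*3**n*n*factorial(n + 2) - 6*3**n*factorial(n + 2) + 54.

S(n) = 3*3**n*n*factorial(n + 2) - 6*3**n*factorial(n + 2) + 54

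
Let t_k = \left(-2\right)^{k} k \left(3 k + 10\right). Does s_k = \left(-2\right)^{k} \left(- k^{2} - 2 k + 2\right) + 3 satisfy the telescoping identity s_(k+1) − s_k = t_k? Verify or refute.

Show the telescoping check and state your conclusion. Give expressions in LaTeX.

valid (s_(k+1) − s_k reduces to t_k)

s_(k+1) = 2*(-2)**k*(2*k + (k + 1)**2) + 3
s_(k+1) − s_k = (-2)**k*k*(3*k + 10)
(s_(k+1) − s_k) − t_k = 0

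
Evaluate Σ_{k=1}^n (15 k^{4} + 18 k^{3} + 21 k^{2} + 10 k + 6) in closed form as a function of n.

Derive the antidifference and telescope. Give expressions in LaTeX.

S(n) = n \left(3 n^{4} + 12 n^{3} + 21 n^{2} + 20 n + 14\right)

t_(k+1)/t_k = (15*k**4 + 78*k**3 + 165*k**2 + 166*k + 70)/(15*k**4 + 18*k**3 + 21*k**2 + 10*k + 6).
Normal form (A,B,C) = (1, 1, k**4 + 6*k**3/5 + 7*k**2/5 + 2*k/3 + 2/5).
f must satisfy (1)·f(k+1) − (1)·f(k) = k**4 + 6*k**3/5 + 7*k**2/5 + 2*k/3 + 2/5.
deg f ≤ 5 (via 0,0,4).
Solving with deg f ≤ 5: f(k) = k*(3*k**4 - 3*k**3 + 3*k**2 - k + 4)/15.
So s_k = (B(k−1)f/C)·t_k = (k*(3*k**4 - 3*k**3 + 3*k**2 - k + 4)/(15*k**4 + 18*k**3 + 21*k**2 + 10*k + 6))·t_k = k*(3*k**4 - 3*k**3 + 3*k**2 - k + 4).
s_(k+1) − s_k = 15*k**4 + 18*k**3 + 21*k**2 + 10*k + 6 = t_k.
Σ_(k=1)^n t_k = s_(n+1) − s_(1) = (3*n**5 + 12*n**4 + 21*n**3 + 20*n**2 + 14*n + 6) − (6), i.e. n*(3*n**4 + 12*n**3 + 21*n**2 + 20*n + 14).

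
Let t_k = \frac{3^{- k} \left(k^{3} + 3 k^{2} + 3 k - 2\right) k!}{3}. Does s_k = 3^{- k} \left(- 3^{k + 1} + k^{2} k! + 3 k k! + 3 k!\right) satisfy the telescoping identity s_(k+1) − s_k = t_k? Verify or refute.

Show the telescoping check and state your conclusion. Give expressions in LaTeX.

valid; difference matches t_k

s_(k+1) = (-9*3**k + k**3*factorial(k) + 6*k**2*factorial(k) + 12*k*factorial(k) + 7*factorial(k))/(3*3**k)
s_(k+1) − s_k = (k**3 + 3*k**2 + 3*k - 2)*factorial(k)/(3*3**k)
(s_(k+1) − s_k) − t_k = 0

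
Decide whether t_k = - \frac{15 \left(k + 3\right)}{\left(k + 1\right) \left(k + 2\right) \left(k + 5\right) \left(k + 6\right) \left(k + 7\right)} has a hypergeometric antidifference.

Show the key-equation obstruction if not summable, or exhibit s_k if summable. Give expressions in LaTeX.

t_(k+1)/t_k = (k + 1)*(k + 4)*(k + 5)/((k + 3)**2*(k + 8)).
Take A(k)=k + 1, B(k)=k + 8, C(k)=k**3 + 10*k**2 + 33*k + 36.
f must satisfy (k + 1)·f(k+1) − (k + 7)·f(k) = k**3 + 10*k**2 + 33*k + 36.
From deg A=1, deg B=1, deg C=3: d=6.
Coefficient equations give f(k) = k*(k + 2)*(k + 3)*(k + 4)*(k**2 + 12*k + 41)/90.
Get s_k = R·t_k = k*(-k**2 - 12*k - 41)/(6*(k**3 + 12*k**2 + 41*k + 30)) with R(k) = B(k−1)f(k)/C(k) = k*(k + 2)*(k + 7)*(k**2 + 12*k + 41)/(90*(k + 3)).
Verify: 15*(-k - 3)/(k**5 + 21*k**4 + 163*k**3 + 567*k**2 + 844*k + 420) matches t_k.

Yes. s_k = \frac{k \left(- k^{2} - 12 k - 41\right)}{6 \left(k^{3} + 12 k^{2} + 41 k + 30\right)}.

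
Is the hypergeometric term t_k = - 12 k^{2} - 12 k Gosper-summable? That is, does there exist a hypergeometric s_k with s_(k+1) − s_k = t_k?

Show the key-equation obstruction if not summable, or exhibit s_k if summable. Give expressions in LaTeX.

Yes. s_k = 4 k \left(1 - k^{2}\right).

r(k) = (k + 2)/k after simplifying.
Factor: A=1; B=1; C=k**2 + k.
Set up (1)·f(k+1) − (1)·f(k) − (k**2 + k) = 0.
Bound: deg f ≤ 3.
A polynomial solution: f(k) = k*(k - 1)*(k + 1)/3.
Get s_k = R·t_k = 4*k*(1 - k**2) with R(k) = B(k−1)f(k)/C(k) = (k - 1)/3.
Verify: 12*k*(-k - 1) matches t_k.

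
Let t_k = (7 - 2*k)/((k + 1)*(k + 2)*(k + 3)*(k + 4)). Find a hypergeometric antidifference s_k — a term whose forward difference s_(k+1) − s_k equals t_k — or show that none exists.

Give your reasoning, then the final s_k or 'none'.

r(k) = (k + 1)*(2*k - 5)/((k + 5)*(2*k - 7)) after simplifying.
A = k + 1, B = k + 5, C = k - 7/2.
Solve (k + 1)·f(k+1) − (k + 4)·f(k) = k - 7/2.
Degrees (1,1,1) ⇒ d ≤ 3.
Solving with deg f ≤ 3: f(k) = -k*(k**2 + 6*k + 14)/6.
So s_k = (B(k−1)f/C)·t_k = (-k*(k + 4)*(k**2 + 6*k + 14)/(3*(2*k - 7)))·t_k = k*(k**2 + 6*k + 14)/(3*(k + 1)*(k + 2)*(k + 3)).
s_(k+1) − s_k = (7 - 2*k)/(k**4 + 10*k**3 + 35*k**2 + 50*k + 24) = t_k.

s_k = k*(k**2 + 6*k + 14)/(3*(k + 1)*(k + 2)*(k + 3))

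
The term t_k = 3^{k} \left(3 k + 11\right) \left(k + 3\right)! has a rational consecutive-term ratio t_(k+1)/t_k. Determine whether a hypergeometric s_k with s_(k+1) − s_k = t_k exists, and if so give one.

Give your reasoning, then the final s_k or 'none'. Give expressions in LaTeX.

Step 1: r(k) = 3*(k + 4)*(3*k + 14)/(3*k + 11).
Take A(k)=3*k + 12, B(k)=1, C(k)=k + 11/3.
Solve (3*k + 12)·f(k+1) − (1)·f(k) = k + 11/3.
d = 0 from the (1,0,1) case.
Match coefficients ⇒ f(k) = 1/3.
So s_k = (B(k−1)f/C)·t_k = (1/(3*k + 11))·t_k = 3**k*factorial(k + 3).
Verify: 3**k*(3*k + 11)*factorial(k + 3) matches t_k.

s_k = 3^{k} \left(k + 3\right)!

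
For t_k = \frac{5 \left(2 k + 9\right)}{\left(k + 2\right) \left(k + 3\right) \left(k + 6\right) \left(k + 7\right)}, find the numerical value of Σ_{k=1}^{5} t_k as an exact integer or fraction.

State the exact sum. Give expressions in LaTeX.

Σ = 125/672

Ratio r(k) = (k + 2)*(k + 6)*(2*k + 11)/((k + 4)*(k + 8)*(2*k + 9)).
A = k + 2, B = k + 8, C = k**3 + 27*k**2/2 + 121*k/2 + 90.
f must satisfy (k + 2)·f(k+1) − (k + 7)·f(k) = k**3 + 27*k**2/2 + 121*k/2 + 90.
Bound: deg f ≤ 5.
Solving with deg f ≤ 5: f(k) = k*(k + 3)*(k + 4)*(k + 5)*(k + 8)/24.
Certificate R = B(k−1)f/C = k*(k + 3)*(k + 7)*(k + 8)/(12*(2*k + 9)) gives s_k = 5*k*(k + 8)/(12*(k**2 + 8*k + 12)).
Δs = 5*(2*k + 9)/(k**4 + 18*k**3 + 113*k**2 + 288*k + 252), as required.
Sum = s_(6) − s_(1); s_(6) = 35/96, s_(1) = 5/28 ⇒ 125/672.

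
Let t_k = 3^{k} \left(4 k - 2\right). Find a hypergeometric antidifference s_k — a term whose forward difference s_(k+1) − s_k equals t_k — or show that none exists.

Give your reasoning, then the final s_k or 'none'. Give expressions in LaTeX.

Ratio r(k) = 3*(2*k + 1)/(2*k - 1).
A = 3, B = 1, C = k - 1/2.
Key eq: (3)·f(k+1) = (1)·f(k) + (k - 1/2).
Degrees (0,0,1) ⇒ d ≤ 1.
A polynomial solution: f(k) = (k - 2)/2.
So s_k = (B(k−1)f/C)·t_k = ((k - 2)/(2*k - 1))·t_k = 2*3**k*(k - 2).
Verify: 3**k*(4*k - 2) matches t_k.

s_k = 2 \cdot 3^{k} \left(k - 2\right)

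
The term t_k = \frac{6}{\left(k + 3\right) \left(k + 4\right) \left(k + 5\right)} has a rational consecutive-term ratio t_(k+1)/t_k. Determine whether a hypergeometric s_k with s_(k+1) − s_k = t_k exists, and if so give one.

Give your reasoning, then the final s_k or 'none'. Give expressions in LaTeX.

Compute t_(k+1)/t_k: get (k + 3)/(k + 6).
A = k + 3, B = k + 6, C = 1.
Need (k + 3)·f(k+1) − (k + 5)·f(k) = 1.
From deg A=1, deg B=1, deg C=0: d=2.
Solving with deg f ≤ 2: f(k) = k*(k + 7)/24.
R(k) = B(k−1)·f(k)/C(k) = k*(k + 5)*(k + 7)/24; s_k = R·t_k = k*(k + 7)/(4*(k + 3)*(k + 4)).
s_(k+1) − s_k = 6/(k**3 + 12*k**2 + 47*k + 60) = t_k.

s_k = \frac{k \left(k + 7\right)}{4 \left(k + 3\right) \left(k + 4\right)}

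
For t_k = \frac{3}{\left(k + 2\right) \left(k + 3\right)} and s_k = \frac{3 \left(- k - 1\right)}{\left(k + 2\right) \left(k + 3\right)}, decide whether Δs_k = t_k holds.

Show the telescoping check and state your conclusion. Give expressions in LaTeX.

s_(k+1) = 3*(-k - 2)/((k + 3)*(k + 4))
s_(k+1) − s_k = 3*k/(k**3 + 9*k**2 + 26*k + 24)
(s_(k+1) − s_k) − t_k = -12/(k**3 + 9*k**2 + 26*k + 24)

Invalid: residual - \frac{12}{k^{3} + 9 k^{2} + 26 k + 24} ≠ 0.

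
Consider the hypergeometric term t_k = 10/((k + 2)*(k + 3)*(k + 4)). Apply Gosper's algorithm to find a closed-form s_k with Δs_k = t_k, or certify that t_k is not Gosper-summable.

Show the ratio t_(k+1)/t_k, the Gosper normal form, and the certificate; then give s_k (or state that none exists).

Ratio r(k) = (k + 2)/(k + 5).
Factor: A=k + 2; B=k + 5; C=1.
Key eq: (k + 2)·f(k+1) = (k + 4)·f(k) + (1).
d = 2 from the (1,1,0) case.
Solving with deg f ≤ 2: f(k) = k*(k + 5)/12.
Get s_k = R·t_k = 5*k*(k + 5)/(6*(k + 2)*(k + 3)) with R(k) = B(k−1)f(k)/C(k) = k*(k + 4)*(k + 5)/12.
Check: Δs_k = 10/(k**3 + 9*k**2 + 26*k + 24). ✓

s_k = 5*k*(k + 5)/(6*(k + 2)*(k + 3))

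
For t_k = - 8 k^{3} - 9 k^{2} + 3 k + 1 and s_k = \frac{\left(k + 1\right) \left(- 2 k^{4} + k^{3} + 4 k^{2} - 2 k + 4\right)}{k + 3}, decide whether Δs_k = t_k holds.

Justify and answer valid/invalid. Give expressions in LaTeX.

Invalid: residual \frac{2 \left(6 k^{4} + 34 k^{3} + 28 k^{2} - 12 k + 1\right)}{k^{2} + 7 k + 12} ≠ 0.

s_(k+1) = (-2*k**5 - 11*k**4 - 19*k**3 - 9*k**2 + 7*k + 10)/(k + 4)
s_(k+1) − s_k = (-8*k**5 - 53*k**4 - 88*k**3 - 30*k**2 + 19*k + 14)/(k**2 + 7*k + 12)
(s_(k+1) − s_k) − t_k = 2*(6*k**4 + 34*k**3 + 28*k**2 - 12*k + 1)/(k**2 + 7*k + 12)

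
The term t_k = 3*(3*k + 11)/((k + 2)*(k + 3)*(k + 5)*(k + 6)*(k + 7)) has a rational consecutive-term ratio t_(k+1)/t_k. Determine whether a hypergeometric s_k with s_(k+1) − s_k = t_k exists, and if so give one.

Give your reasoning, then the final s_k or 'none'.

s_k = k*(k**2 + 13*k + 52)/(20*(k**3 + 13*k**2 + 52*k + 60))

The ratio is (k + 2)*(k + 5)*(3*k + 14)/((k + 4)*(k + 8)*(3*k + 11)).
Gosper form: A/B · C(k+1)/C(k) with A=k + 2, B=k + 8, C=k**2 + 23*k/3 + 44/3.
Key eq: (k + 2)·f(k+1) = (k + 7)·f(k) + (k**2 + 23*k/3 + 44/3).
From deg A=1, deg B=1, deg C=2: d=5.
A polynomial solution: f(k) = k*(k + 3)*(k + 4)*(k**2 + 13*k + 52)/180.
Get s_k = R·t_k = k*(k**2 + 13*k + 52)/(20*(k**3 + 13*k**2 + 52*k + 60)) with R(k) = B(k−1)f(k)/C(k) = k*(k + 3)*(k + 7)*(k**2 + 13*k + 52)/(60*(3*k + 11)).
Δs = 3*(3*k + 11)/(k**5 + 23*k**4 + 203*k**3 + 853*k**2 + 1692*k + 1260), as required.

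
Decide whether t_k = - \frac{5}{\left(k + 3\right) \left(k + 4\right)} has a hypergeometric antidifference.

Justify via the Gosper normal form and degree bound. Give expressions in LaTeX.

Compute t_(k+1)/t_k: get (k + 3)/(k + 5).
Take A(k)=k + 3, B(k)=k + 5, C(k)=1.
Need (k + 3)·f(k+1) − (k + 4)·f(k) = 1.
deg f ≤ 1 (via 1,1,0).
Solve for f: f(k) = k/3 (degree 1 ≤ 1).
Then R = B(k−1)f/C = k*(k + 4)/3, so s_k = R(k)·t_k = -5*k/(3*k + 9).
Δs = -5/(k**2 + 7*k + 12), as required.

Yes. s_k = - \frac{5 k}{3 k + 9}.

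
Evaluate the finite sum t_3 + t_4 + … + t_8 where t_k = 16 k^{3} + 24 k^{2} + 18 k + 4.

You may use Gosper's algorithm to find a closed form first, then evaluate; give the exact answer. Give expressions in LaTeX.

The ratio is (8*k**3 + 36*k**2 + 57*k + 31)/(8*k**3 + 12*k**2 + 9*k + 2).
Factor: A=1; B=1; C=k**3 + 3*k**2/2 + 9*k/8 + 1/4.
Key eq: (1)·f(k+1) = (1)·f(k) + (k**3 + 3*k**2/2 + 9*k/8 + 1/4).
Degrees (0,0,3) ⇒ d ≤ 4.
Match coefficients ⇒ f(k) = k*(2*k - 1)*(2*k**2 + k + 1)/16.
Certificate R = B(k−1)f/C = k*(2*k - 1)*(2*k**2 + k + 1)/(2*(8*k**3 + 12*k**2 + 9*k + 2)) gives s_k = k*(4*k**3 + k - 1).
Check: Δs_k = 16*k**3 + 24*k**2 + 18*k + 4. ✓
Σ_(k=3)^(8) t_k = s_(9) − s_(3) = 26316 − (330) = 25986.

Σ = 25986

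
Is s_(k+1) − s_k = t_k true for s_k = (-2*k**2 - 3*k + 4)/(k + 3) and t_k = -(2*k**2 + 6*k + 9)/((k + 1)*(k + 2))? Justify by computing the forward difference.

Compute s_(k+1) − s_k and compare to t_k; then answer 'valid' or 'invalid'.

s_(k+1) = (-3*k - 2*(k + 1)**2 + 1)/(k + 4)
s_(k+1) − s_k = (-2*k**2 - 14*k - 19)/(k**2 + 7*k + 12)
(s_(k+1) − s_k) − t_k = 10*(k**2 + 5*k + 7)/(k**4 + 10*k**3 + 35*k**2 + 50*k + 24)

Invalid: residual 10*(k**2 + 5*k + 7)/(k**4 + 10*k**3 + 35*k**2 + 50*k + 24) ≠ 0.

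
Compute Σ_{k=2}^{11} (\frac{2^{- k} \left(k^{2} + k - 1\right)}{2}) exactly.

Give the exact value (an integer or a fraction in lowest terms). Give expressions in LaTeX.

r(k) = (k + (k + 1)**2)/(2*(k**2 + k - 1)) after simplifying.
Normal form (A,B,C) = (1/2, 1, k**2 + k - 1).
Solve (1/2)·f(k+1) − (1)·f(k) = k**2 + k - 1.
d = 2 from the (0,0,2) case.
Coefficient equations give f(k) = -2*(k**2 + 3*k + 3).
Certificate R = B(k−1)f/C = -2*(k**2 + 3*k + 3)/(k**2 + k - 1) gives s_k = (-k**2 - 3*k - 3)/2**k.
Check: Δs_k = (k**2 + k - 1)/(2*2**k). ✓
Sum = s_(12) − s_(2); s_(12) = -183/4096, s_(2) = -13/4 ⇒ 13129/4096.

Σ = 13129/4096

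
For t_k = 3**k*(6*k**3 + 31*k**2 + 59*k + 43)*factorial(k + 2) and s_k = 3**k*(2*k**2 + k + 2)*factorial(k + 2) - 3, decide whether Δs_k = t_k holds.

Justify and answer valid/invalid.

valid; difference matches t_k

s_(k+1) = 3**(k + 1)*(k + 2*(k + 1)**2 + 3)*factorial(k + 3) - 3
s_(k+1) − s_k = 3**k*(6*k**3 + 31*k**2 + 59*k + 43)*factorial(k + 2)
(s_(k+1) − s_k) − t_k = 0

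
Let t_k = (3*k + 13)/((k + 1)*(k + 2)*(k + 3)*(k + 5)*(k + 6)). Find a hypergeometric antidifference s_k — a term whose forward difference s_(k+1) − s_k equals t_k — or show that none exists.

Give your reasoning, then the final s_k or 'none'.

s_k = k*(k**2 + 8*k + 17)/(10*(k**3 + 8*k**2 + 17*k + 10))

t_(k+1)/t_k = (k + 1)*(k + 5)*(3*k + 16)/((k + 4)*(k + 7)*(3*k + 13)).
Gosper form: A/B · C(k+1)/C(k) with A=k + 1, B=k + 7, C=k**2 + 25*k/3 + 52/3.
Set up (k + 1)·f(k+1) − (k + 6)·f(k) − (k**2 + 25*k/3 + 52/3) = 0.
Bound: deg f ≤ 5.
A polynomial solution: f(k) = k*(k + 3)*(k + 4)*(k**2 + 8*k + 17)/30.
R(k) = B(k−1)·f(k)/C(k) = k*(k + 3)*(k + 6)*(k**2 + 8*k + 17)/(10*(3*k + 13)); s_k = R·t_k = k*(k**2 + 8*k + 17)/(10*(k**3 + 8*k**2 + 17*k + 10)).
Δs = (3*k + 13)/(k**5 + 17*k**4 + 107*k**3 + 307*k**2 + 396*k + 180), as required.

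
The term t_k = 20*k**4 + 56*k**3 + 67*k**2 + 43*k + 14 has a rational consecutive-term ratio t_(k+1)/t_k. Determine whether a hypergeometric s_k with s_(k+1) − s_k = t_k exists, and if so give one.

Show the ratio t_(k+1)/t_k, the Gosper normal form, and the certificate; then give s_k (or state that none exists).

The ratio is (20*k**4 + 136*k**3 + 355*k**2 + 425*k + 200)/(20*k**4 + 56*k**3 + 67*k**2 + 43*k + 14).
Take A(k)=1, B(k)=1, C(k)=k**4 + 14*k**3/5 + 67*k**2/20 + 43*k/20 + 7/10.
f must satisfy (1)·f(k+1) − (1)·f(k) = k**4 + 14*k**3/5 + 67*k**2/20 + 43*k/20 + 7/10.
deg f ≤ 5 (via 0,0,4).
A polynomial solution: f(k) = k*(4*k**4 + 4*k**3 + k**2 + 2*k + 3)/20.
Certificate R = B(k−1)f/C = k*(4*k**4 + 4*k**3 + k**2 + 2*k + 3)/(20*k**4 + 56*k**3 + 67*k**2 + 43*k + 14) gives s_k = k*(4*k**4 + 4*k**3 + k**2 + 2*k + 3).
Verify: 20*k**4 + 56*k**3 + 67*k**2 + 43*k + 14 matches t_k.

s_k = k*(4*k**4 + 4*k**3 + k**2 + 2*k + 3)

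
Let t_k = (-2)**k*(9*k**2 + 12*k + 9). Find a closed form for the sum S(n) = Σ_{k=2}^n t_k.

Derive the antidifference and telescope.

r(k) = 2*(-3*k**2 - 10*k - 10)/(3*k**2 + 4*k + 3) after simplifying.
So A=-2 and B=1, with C=k**2 + 4*k/3 + 1.
Need (-2)·f(k+1) − (1)·f(k) = k**2 + 4*k/3 + 1.
Degrees (0,0,2) ⇒ d ≤ 2.
Match coefficients ⇒ f(k) = -(3*k**2 + 1)/9.
Then R = B(k−1)f/C = -(3*k**2 + 1)/(3*(3*k**2 + 4*k + 3)), so s_k = R(k)·t_k = (-2)**k*(-3*k**2 - 1).
Verify: (-2)**k*(9*k**2 + 12*k + 9) matches t_k.
Telescope: S(n) = s_(n+1) − s_(2) = 2*(-2)**n*(3*n**2 + 6*n + 4) − (-52) = 6*(-2)**n*n**2 + 12*(-2)**n*n + 8*(-2)**n + 52.

S(n) = 6*(-2)**n*n**2 + 12*(-2)**n*n + 8*(-2)**n + 52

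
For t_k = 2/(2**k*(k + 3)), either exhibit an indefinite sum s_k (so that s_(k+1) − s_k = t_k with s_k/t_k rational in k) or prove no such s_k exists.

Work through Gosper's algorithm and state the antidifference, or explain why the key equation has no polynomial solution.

Step 1: r(k) = (k + 3)/(2*(k + 4)).
Gosper form: A/B · C(k+1)/C(k) with A=k/2 + 3/2, B=k + 4, C=1.
Solve (k/2 + 3/2)·f(k+1) − (k + 3)·f(k) = 1.
From deg A=1, deg B=1, deg C=0: d=-1.
deg f ≤ -1 is impossible — no certificate.

none (Gosper's algorithm certifies no s_k)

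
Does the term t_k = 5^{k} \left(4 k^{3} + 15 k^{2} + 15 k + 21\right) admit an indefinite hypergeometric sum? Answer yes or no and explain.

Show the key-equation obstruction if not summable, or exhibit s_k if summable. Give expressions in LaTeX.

Yes. s_k = 5^{k} \left(k^{3} + 4\right).

t_(k+1)/t_k = 5*(4*k**3 + 27*k**2 + 57*k + 55)/(4*k**3 + 15*k**2 + 15*k + 21).
Gosper form: A/B · C(k+1)/C(k) with A=5, B=1, C=k**3 + 15*k**2/4 + 15*k/4 + 21/4.
Key eq: (5)·f(k+1) = (1)·f(k) + (k**3 + 15*k**2/4 + 15*k/4 + 21/4).
Bound: deg f ≤ 3.
Solving with deg f ≤ 3: f(k) = (k**3 + 4)/4.
So s_k = (B(k−1)f/C)·t_k = ((k**3 + 4)/(4*k**3 + 15*k**2 + 15*k + 21))·t_k = 5**k*(k**3 + 4).
s_(k+1) − s_k = 5**k*(-k**3 + 5*(k + 1)**3 + 16) = t_k.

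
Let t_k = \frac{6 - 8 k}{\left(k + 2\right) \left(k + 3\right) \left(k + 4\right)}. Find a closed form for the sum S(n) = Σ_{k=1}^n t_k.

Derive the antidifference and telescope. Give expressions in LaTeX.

S(n) = \frac{n \left(5 - 13 n\right)}{12 \left(n^{2} + 7 n + 12\right)}

t_(k+1)/t_k = (k + 2)*(4*k + 1)/((k + 5)*(4*k - 3)).
Factor: A=k + 2; B=k + 5; C=k - 3/4.
Set up (k + 2)·f(k+1) − (k + 4)·f(k) − (k - 3/4) = 0.
Degrees (1,1,1) ⇒ d ≤ 2.
Coefficient equations give f(k) = k*(5*k - 23)/48.
R(k) = B(k−1)·f(k)/C(k) = k*(k + 4)*(5*k - 23)/(12*(4*k - 3)); s_k = R·t_k = -k*(5*k - 23)/(6*(k + 2)*(k + 3)).
Δs = 2*(3 - 4*k)/(k**3 + 9*k**2 + 26*k + 24), as required.
Evaluate: s_(n+1) = (-5*n**2 + 13*n + 18)/(6*(n**2 + 7*n + 12)); subtract s_(1) = 1/4 ⇒ S(n) = n*(5 - 13*n)/(12*(n**2 + 7*n + 12)).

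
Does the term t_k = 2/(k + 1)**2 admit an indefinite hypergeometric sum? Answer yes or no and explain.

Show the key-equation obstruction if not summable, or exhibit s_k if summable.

No. Not Gosper-summable.

Ratio r(k) = (k + 1)**2/(k + 2)**2.
Factor: A=k**2 + 2*k + 1; B=k**2 + 4*k + 4; C=1.
Need (k**2 + 2*k + 1)·f(k+1) − (k**2 + 2*k + 1)·f(k) = 1.
Bound: deg f ≤ 0.
f = c0 ⇒ A·f(k+1) − B(k−1)·f(k) − C = -1. The system {-1 = 0} is inconsistent; no antidifference.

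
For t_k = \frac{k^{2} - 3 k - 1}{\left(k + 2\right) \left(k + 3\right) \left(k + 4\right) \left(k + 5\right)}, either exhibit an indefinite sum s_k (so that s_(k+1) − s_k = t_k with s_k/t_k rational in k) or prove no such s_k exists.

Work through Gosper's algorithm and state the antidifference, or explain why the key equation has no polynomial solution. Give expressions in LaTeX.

Ratio r(k) = (k + 2)*(3*k - (k + 1)**2 + 4)/((k + 6)*(-k**2 + 3*k + 1)).
Factor: A=k + 2; B=k + 6; C=k**2 - 3*k - 1.
Need (k + 2)·f(k+1) − (k + 5)·f(k) = k**2 - 3*k - 1.
deg f ≤ 3 (via 1,1,2).
Solve for f: f(k) = k*(k**2 - 15*k + 2)/24 (degree 3 ≤ 3).
Get s_k = R·t_k = k*(k**2 - 15*k + 2)/(24*(k + 2)*(k + 3)*(k + 4)) with R(k) = B(k−1)f(k)/C(k) = k*(k + 5)*(k**2 - 15*k + 2)/(24*(k**2 - 3*k - 1)).
Verify: (k**2 - 3*k - 1)/(k**4 + 14*k**3 + 71*k**2 + 154*k + 120) matches t_k.

s_k = \frac{k \left(k^{2} - 15 k + 2\right)}{24 \left(k + 2\right) \left(k + 3\right) \left(k + 4\right)}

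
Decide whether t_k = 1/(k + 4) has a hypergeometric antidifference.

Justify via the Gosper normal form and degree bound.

No. Not Gosper-summable.

The ratio is (k + 4)/(k + 5).
Take A(k)=k + 4, B(k)=k + 5, C(k)=1.
Solve (k + 4)·f(k+1) − (k + 4)·f(k) = 1.
deg f ≤ 0 (via 1,1,0).
Put f(k) = c0: A·f(k+1) − B(k−1)·f(k) − C = -1; need -1 = 0 — inconsistent ⇒ no f, not summable.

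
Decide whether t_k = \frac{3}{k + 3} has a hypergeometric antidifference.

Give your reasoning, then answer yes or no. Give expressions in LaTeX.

No — t_k has no hypergeometric antidifference.

Compute t_(k+1)/t_k: get (k + 3)/(k + 4).
So A=k + 3 and B=k + 4, with C=1.
Solve (k + 3)·f(k+1) − (k + 3)·f(k) = 1.
d = 0 from the (1,1,0) case.
Write f(k) = c0. Then LHS − RHS = -1, requiring -1 = 0: contradictory. No certificate.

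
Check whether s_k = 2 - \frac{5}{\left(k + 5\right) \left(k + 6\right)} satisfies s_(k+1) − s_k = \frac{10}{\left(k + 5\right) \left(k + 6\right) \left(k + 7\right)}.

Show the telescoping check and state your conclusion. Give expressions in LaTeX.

Valid — Δs_k = t_k.

s_(k+1) = 2 - 5/((k + 6)*(k + 7))
s_(k+1) − s_k = 10/(k**3 + 18*k**2 + 107*k + 210)
(s_(k+1) − s_k) − t_k = 0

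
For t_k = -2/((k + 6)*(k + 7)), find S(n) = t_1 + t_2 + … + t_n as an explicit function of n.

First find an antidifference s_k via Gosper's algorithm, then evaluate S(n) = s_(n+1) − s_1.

S(n) = -2*n/(7*n + 49)

r(k) = (k + 6)/(k + 8) after simplifying.
A = k + 6, B = k + 8, C = 1.
Set up (k + 6)·f(k+1) − (k + 7)·f(k) − (1) = 0.
From deg A=1, deg B=1, deg C=0: d=1.
Solving with deg f ≤ 1: f(k) = k/6.
So s_k = (B(k−1)f/C)·t_k = (k*(k + 7)/6)·t_k = -k/(3*k + 18).
Δs = -2/(k**2 + 13*k + 42), as required.
s_(n+1) = (-n - 1)/(3*(n + 7)) and s_(1) = -1/21, so S(n) = -2*n/(7*n + 49).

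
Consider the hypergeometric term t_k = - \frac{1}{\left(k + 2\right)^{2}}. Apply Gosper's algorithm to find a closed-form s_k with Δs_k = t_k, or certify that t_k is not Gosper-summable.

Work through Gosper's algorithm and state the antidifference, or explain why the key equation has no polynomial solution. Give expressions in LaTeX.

Ratio r(k) = (k + 2)**2/(k + 3)**2.
A = k**2 + 4*k + 4, B = k**2 + 6*k + 9, C = 1.
Need (k**2 + 4*k + 4)·f(k+1) − (k**2 + 4*k + 4)·f(k) = 1.
Bound: deg f ≤ 0.
Put f(k) = c0: A·f(k+1) − B(k−1)·f(k) − C = -1; need -1 = 0 — inconsistent ⇒ no f, not summable.

none (Gosper's algorithm certifies no s_k)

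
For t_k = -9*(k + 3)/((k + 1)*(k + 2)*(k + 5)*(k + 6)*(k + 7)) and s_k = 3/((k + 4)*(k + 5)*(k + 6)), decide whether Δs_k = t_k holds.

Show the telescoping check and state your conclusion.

Invalid: residual 18*(2*k + 5)/(k**6 + 25*k**5 + 247*k**4 + 1219*k**3 + 3112*k**2 + 3796*k + 1680) ≠ 0.

s_(k+1) = 3/((k + 5)*(k + 6)*(k + 7))
s_(k+1) − s_k = -9/((k + 4)*(k + 5)*(k + 6)*(k + 7))
(s_(k+1) − s_k) − t_k = 18*(2*k + 5)/(k**6 + 25*k**5 + 247*k**4 + 1219*k**3 + 3112*k**2 + 3796*k + 1680)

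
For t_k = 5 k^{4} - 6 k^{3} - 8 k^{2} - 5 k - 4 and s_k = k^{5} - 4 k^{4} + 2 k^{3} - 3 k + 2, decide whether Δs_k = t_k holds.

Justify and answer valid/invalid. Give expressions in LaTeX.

valid (s_(k+1) − s_k reduces to t_k)

s_(k+1) = k**5 + k**4 - 4*k**3 - 8*k**2 - 8*k - 2
s_(k+1) − s_k = 5*k**4 - 6*k**3 - 8*k**2 - 5*k - 4
(s_(k+1) − s_k) − t_k = 0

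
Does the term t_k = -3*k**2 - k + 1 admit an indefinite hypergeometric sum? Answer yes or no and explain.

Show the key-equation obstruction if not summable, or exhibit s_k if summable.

Yes. s_k = k*(-k**2 + k + 1).

Step 1: r(k) = (k + 3*(k + 1)**2)/(3*k**2 + k - 1).
Take A(k)=1, B(k)=1, C(k)=k**2 + k/3 - 1/3.
Set up (1)·f(k+1) − (1)·f(k) − (k**2 + k/3 - 1/3) = 0.
deg f ≤ 3 (via 0,0,2).
Coefficient equations give f(k) = k*(k**2 - k - 1)/3.
Certificate R = B(k−1)f/C = k*(k**2 - k - 1)/(3*k**2 + k - 1) gives s_k = k*(-k**2 + k + 1).
Δs = -3*k**2 - k + 1, as required.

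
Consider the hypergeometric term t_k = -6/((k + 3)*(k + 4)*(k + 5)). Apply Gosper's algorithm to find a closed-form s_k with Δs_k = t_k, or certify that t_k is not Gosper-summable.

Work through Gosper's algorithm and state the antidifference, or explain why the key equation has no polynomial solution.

Compute t_(k+1)/t_k: get (k + 3)/(k + 6).
Gosper form: A/B · C(k+1)/C(k) with A=k + 3, B=k + 6, C=1.
Solve (k + 3)·f(k+1) − (k + 5)·f(k) = 1.
From deg A=1, deg B=1, deg C=0: d=2.
Match coefficients ⇒ f(k) = k*(k + 7)/24.
Get s_k = R·t_k = k*(-k - 7)/(4*(k + 3)*(k + 4)) with R(k) = B(k−1)f(k)/C(k) = k*(k + 5)*(k + 7)/24.
Verify: -6/(k**3 + 12*k**2 + 47*k + 60) matches t_k.

s_k = k*(-k - 7)/(4*(k + 3)*(k + 4))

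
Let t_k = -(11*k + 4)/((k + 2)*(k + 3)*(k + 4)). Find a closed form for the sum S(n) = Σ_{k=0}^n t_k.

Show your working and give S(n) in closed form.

t_(k+1)/t_k = (k + 2)*(11*k + 15)/((k + 5)*(11*k + 4)).
Factor: A=k + 2; B=k + 5; C=k + 4/11.
f must satisfy (k + 2)·f(k+1) − (k + 4)·f(k) = k + 4/11.
From deg A=1, deg B=1, deg C=1: d=2.
Solve for f: f(k) = k*(13*k - 1)/66 (degree 2 ≤ 2).
Then R = B(k−1)f/C = k*(k + 4)*(13*k - 1)/(6*(11*k + 4)), so s_k = R(k)·t_k = k*(1 - 13*k)/(6*(k + 2)*(k + 3)).
s_(k+1) − s_k = (-11*k - 4)/(k**3 + 9*k**2 + 26*k + 24) = t_k.
s_(n+1) = (-13*n**2 - 25*n - 12)/(6*(n**2 + 7*n + 12)) and s_(0) = 0, so S(n) = (-13*n**2 - 25*n - 12)/(6*(n**2 + 7*n + 12)).

S(n) = (-13*n**2 - 25*n - 12)/(6*(n**2 + 7*n + 12))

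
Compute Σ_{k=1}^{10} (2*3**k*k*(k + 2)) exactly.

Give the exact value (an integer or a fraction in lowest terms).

Σ = 19486170

t_(k+1)/t_k = 3*(k + 1)*(k + 3)/(k*(k + 2)).
So A=3 and B=1, with C=k**2 + 2*k.
f must satisfy (3)·f(k+1) − (1)·f(k) = k**2 + 2*k.
d = 2 from the (0,0,2) case.
Coefficient equations give f(k) = k*(k - 1)/2.
Get s_k = R·t_k = 3**k*k*(k - 1) with R(k) = B(k−1)f(k)/C(k) = (k - 1)/(2*(k + 2)).
Check: Δs_k = 2*3**k*k*(k + 2). ✓
Telescoping: Σ = s_(11) − s_(1) = 19486170 − (0) = 19486170.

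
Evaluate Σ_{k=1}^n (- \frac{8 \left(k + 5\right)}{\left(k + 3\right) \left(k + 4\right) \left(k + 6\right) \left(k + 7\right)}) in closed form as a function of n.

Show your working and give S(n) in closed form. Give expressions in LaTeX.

Compute t_(k+1)/t_k: get (k + 3)*(k + 6)**2/((k + 5)**2*(k + 8)).
Normal form (A,B,C) = (k + 3, k + 8, k**2 + 10*k + 25).
f must satisfy (k + 3)·f(k+1) − (k + 7)·f(k) = k**2 + 10*k + 25.
d = 4 from the (1,1,2) case.
Match coefficients ⇒ f(k) = k*(k + 4)*(k + 5)*(k + 9)/36.
Get s_k = R·t_k = 2*k*(-k - 9)/(9*(k**2 + 9*k + 18)) with R(k) = B(k−1)f(k)/C(k) = k*(k + 4)*(k + 7)*(k + 9)/(36*(k + 5)).
Check: Δs_k = 8*(-k - 5)/(k**4 + 20*k**3 + 145*k**2 + 450*k + 504). ✓
Σ_(k=1)^n t_k = s_(n+1) − s_(1) = (2*(-n**2 - 11*n - 10)/(9*(n**2 + 11*n + 28))) − (-5/63), i.e. n*(-n - 11)/(7*(n**2 + 11*n + 28)).

S(n) = \frac{n \left(- n - 11\right)}{7 \left(n^{2} + 11 n + 28\right)}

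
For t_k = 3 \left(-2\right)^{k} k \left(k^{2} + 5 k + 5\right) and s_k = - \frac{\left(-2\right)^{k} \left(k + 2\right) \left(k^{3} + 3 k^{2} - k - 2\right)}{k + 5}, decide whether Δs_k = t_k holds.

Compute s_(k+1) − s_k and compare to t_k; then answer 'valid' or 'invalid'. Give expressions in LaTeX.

Invalid: residual \frac{\left(-2\right)^{k} \left(- 9 k^{4} - 93 k^{3} - 279 k^{2} - 222 k + 6\right)}{k^{2} + 11 k + 30} ≠ 0.

s_(k+1) = 2*(-2)**k*(k**4 + 9*k**3 + 26*k**2 + 25*k + 3)/(k + 6)
s_(k+1) − s_k = 3*(-2)**k*(k**5 + 13*k**4 + 59*k**3 + 112*k**2 + 76*k + 2)/(k**2 + 11*k + 30)
(s_(k+1) − s_k) − t_k = (-2)**k*(-9*k**4 - 93*k**3 - 279*k**2 - 222*k + 6)/(k**2 + 11*k + 30)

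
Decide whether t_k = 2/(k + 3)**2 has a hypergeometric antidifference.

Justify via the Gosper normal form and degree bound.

Step 1: r(k) = (k + 3)**2/(k + 4)**2.
So A=k**2 + 6*k + 9 and B=k**2 + 8*k + 16, with C=1.
Solve (k**2 + 6*k + 9)·f(k+1) − (k**2 + 6*k + 9)·f(k) = 1.
From deg A=2, deg B=2, deg C=0: d=0.
f = c0 ⇒ A·f(k+1) − B(k−1)·f(k) − C = -1. The system {-1 = 0} is inconsistent; no antidifference.

No — the linear system for f has no solution.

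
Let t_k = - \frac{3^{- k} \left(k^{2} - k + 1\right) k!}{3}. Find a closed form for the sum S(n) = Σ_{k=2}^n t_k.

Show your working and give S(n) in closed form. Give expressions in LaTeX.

S(n) = 3^{- n - 2} \left(4 \cdot 3^{n} - 3 n^{2} n! - 6 n n! - 3 n!\right)

The ratio is -(k + 1)*(k - (k + 1)**2)/(3*k**2 - 3*k + 3).
Gosper form: A/B · C(k+1)/C(k) with A=k/3 + 1/3, B=1, C=k**2 - k + 1.
f must satisfy (k/3 + 1/3)·f(k+1) − (1)·f(k) = k**2 - k + 1.
Bound: deg f ≤ 1.
Match coefficients ⇒ f(k) = 3*k.
Certificate R = B(k−1)f/C = 3*k/(k**2 - k + 1) gives s_k = -k*factorial(k)/3**k.
Check: Δs_k = -(k**2 - k + 1)*factorial(k)/(3*3**k). ✓
Σ_(k=2)^n t_k = s_(n+1) − s_(2) = (-3**(-n - 1)*(n + 1)*factorial(n + 1)) − (-4/9), i.e. 3**(-n - 2)*(4*3**n - 3*n**2*factorial(n) - 6*n*factorial(n) - 3*factorial(n)).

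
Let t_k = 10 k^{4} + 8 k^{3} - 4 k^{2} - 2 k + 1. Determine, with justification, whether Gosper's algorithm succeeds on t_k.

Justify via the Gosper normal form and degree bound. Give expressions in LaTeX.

Compute t_(k+1)/t_k: get (10*k**4 + 48*k**3 + 80*k**2 + 54*k + 13)/(10*k**4 + 8*k**3 - 4*k**2 - 2*k + 1).
Take A(k)=1, B(k)=1, C(k)=k**4 + 4*k**3/5 - 2*k**2/5 - k/5 + 1/10.
Set up (1)·f(k+1) − (1)·f(k) − (k**4 + 4*k**3/5 - 2*k**2/5 - k/5 + 1/10) = 0.
deg f ≤ 5 (via 0,0,4).
Match coefficients ⇒ f(k) = k*(2*k**4 - 3*k**3 - 2*k**2 + 3*k + 1)/10.
So s_k = (B(k−1)f/C)·t_k = (k*(2*k**4 - 3*k**3 - 2*k**2 + 3*k + 1)/(10*k**4 + 8*k**3 - 4*k**2 - 2*k + 1))·t_k = k*(2*k**4 - 3*k**3 - 2*k**2 + 3*k + 1).
Verify: 10*k**4 + 8*k**3 - 4*k**2 - 2*k + 1 matches t_k.

Yes. s_k = k \left(2 k^{4} - 3 k^{3} - 2 k^{2} + 3 k + 1\right).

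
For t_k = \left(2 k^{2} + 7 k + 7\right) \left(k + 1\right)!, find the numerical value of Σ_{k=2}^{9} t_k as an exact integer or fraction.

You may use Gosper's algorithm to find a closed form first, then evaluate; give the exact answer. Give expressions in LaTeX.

Σ = 918086358

Ratio r(k) = (k + 2)*(7*k + 2*(k + 1)**2 + 14)/(2*k**2 + 7*k + 7).
So A=k + 2 and B=1, with C=k**2 + 7*k/2 + 7/2.
Solve (k + 2)·f(k+1) − (1)·f(k) = k**2 + 7*k/2 + 7/2.
From deg A=1, deg B=0, deg C=2: d=1.
Solving with deg f ≤ 1: f(k) = (2*k + 3)/2.
Then R = B(k−1)f/C = (2*k + 3)/(2*k**2 + 7*k + 7), so s_k = R(k)·t_k = (2*k + 3)*factorial(k + 1).
Verify: (2*k**2 + 7*k + 7)*factorial(k + 1) matches t_k.
Sum = s_(10) − s_(2); s_(10) = 918086400, s_(2) = 42 ⇒ 918086358.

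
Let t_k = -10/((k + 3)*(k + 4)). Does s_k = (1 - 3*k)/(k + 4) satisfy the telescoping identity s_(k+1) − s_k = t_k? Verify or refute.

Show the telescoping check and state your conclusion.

s_(k+1) = (-3*k - 2)/(k + 5)
s_(k+1) − s_k = -13/(k**2 + 9*k + 20)
(s_(k+1) − s_k) − t_k = (11 - 3*k)/(k**3 + 12*k**2 + 47*k + 60)

Invalid: residual (11 - 3*k)/(k**3 + 12*k**2 + 47*k + 60) ≠ 0.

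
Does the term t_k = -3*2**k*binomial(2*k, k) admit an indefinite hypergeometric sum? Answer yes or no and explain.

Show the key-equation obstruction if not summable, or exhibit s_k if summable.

No — key equation has no polynomial f.

Compute t_(k+1)/t_k: get 4*(2*k + 1)/(k + 1).
Factor: A=8*k + 4; B=k + 1; C=1.
Solve (8*k + 4)·f(k+1) − (k)·f(k) = 1.
d = -1 from the (1,1,0) case.
Negative degree bound (-1): no f exists, t_k not Gosper-summable.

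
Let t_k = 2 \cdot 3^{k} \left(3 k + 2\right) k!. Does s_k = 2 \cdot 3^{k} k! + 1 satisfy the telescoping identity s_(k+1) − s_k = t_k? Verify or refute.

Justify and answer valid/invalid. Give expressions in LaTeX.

s_(k+1) = 6*3**k*k*factorial(k) + 6*3**k*factorial(k) + 1
s_(k+1) − s_k = 2*3**k*(3*k + 2)*factorial(k)
(s_(k+1) − s_k) − t_k = 0

Valid — Δs_k = t_k.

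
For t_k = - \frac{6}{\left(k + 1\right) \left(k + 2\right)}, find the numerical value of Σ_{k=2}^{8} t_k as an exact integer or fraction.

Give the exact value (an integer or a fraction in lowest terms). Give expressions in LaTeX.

Σ = -7/5

Ratio r(k) = (k + 1)/(k + 3).
Factor: A=k + 1; B=k + 3; C=1.
Solve (k + 1)·f(k+1) − (k + 2)·f(k) = 1.
d = 1 from the (1,1,0) case.
A polynomial solution: f(k) = k.
So s_k = (B(k−1)f/C)·t_k = (k*(k + 2))·t_k = -6*k/(k + 1).
Verify: -6/(k**2 + 3*k + 2) matches t_k.
Telescoping: Σ = s_(9) − s_(2) = -27/5 − (-4) = -7/5.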